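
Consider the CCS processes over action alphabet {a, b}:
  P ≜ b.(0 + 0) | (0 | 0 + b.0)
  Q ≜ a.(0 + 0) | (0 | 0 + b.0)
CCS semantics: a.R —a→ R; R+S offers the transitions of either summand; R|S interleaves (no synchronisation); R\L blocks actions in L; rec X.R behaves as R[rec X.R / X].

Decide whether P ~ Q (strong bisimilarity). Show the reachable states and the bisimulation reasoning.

P's transition system — 4 states:
  s0 = b.(0 + 0) | (0 | 0 + b.0) → =b=> s1, =b=> s2
  s1 = (0 + 0) | (0 | 0 + b.0) → =b=> s3
  s2 = b.(0 + 0) | 0 → =b=> s3
  s3 = (0 + 0) | 0 → ∅
Q's transition system — 4 states:
  t0 = a.(0 + 0) | (0 | 0 + b.0) → =a=> t1, =b=> t2
  t1 = (0 + 0) | (0 | 0 + b.0) → =b=> t3
  t2 = a.(0 + 0) | 0 → =a=> t3
  t3 = (0 + 0) | 0 → ∅
Coarsest stable partition (strong bisimilarity classes):
  B0 = {s0}
  B1 = {s1, s2, t1}
  B2 = {s3, t3}
  B3 = {t0}
  B4 = {t2}
s0 ∈ B0, t0 ∈ B3 → different blocks

NO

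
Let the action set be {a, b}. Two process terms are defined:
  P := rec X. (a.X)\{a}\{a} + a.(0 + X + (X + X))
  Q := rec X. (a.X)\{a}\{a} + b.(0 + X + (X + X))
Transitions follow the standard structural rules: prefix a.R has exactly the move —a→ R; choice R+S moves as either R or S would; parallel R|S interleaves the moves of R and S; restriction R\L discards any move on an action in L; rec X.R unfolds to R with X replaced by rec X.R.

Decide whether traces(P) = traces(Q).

LTS(P): 2 reachable states
  p0 = rec X. (a.X)\{a}\{a} + a.(0 + X + (X + X)) → --a--▸ p1
  p1 = 0 + (rec X. (a.X)\{a}\{a} + a.(0 + X + (X + X))) + ((rec X. (a.X)\{a}\{a} + a.(0 + X + (X + X))) + (rec X. (a.X)\{a}\{a} + a.(0 + X + (X + X)))) → --a--▸ p1
LTS(Q): 2 reachable states
  q0 = rec X. (a.X)\{a}\{a} + b.(0 + X + (X + X)) → --b--▸ q1
  q1 = 0 + (rec X. (a.X)\{a}\{a} + b.(0 + X + (X + X))) + ((rec X. (a.X)\{a}\{a} + b.(0 + X + (X + X))) + (rec X. (a.X)\{a}\{a} + b.(0 + X + (X + X)))) → --b--▸ q1
Trace ⟨a⟩ through P, begin at {p0}:
  after a @ step 1: {p1}
  — P admits the full trace.
Trace ⟨a⟩ through Q, begin at {q0}:
  after a @ step 1: ∅  — Q cannot continue

NO — witness ⟨a⟩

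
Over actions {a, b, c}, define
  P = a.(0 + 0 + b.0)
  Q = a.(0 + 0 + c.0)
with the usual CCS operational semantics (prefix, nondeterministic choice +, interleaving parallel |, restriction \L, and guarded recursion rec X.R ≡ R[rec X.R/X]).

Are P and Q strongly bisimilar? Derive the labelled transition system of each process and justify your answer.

P's transition system — 3 states:
  p0 = a.(0 + 0 + b.0) ⊢ --a--▸ p1
  p1 = 0 + 0 + b.0 ⊢ --b--▸ p2
  p2 = 0 ⊢ ∅
Q's transition system — 3 states:
  q0 = a.(0 + 0 + c.0) ⊢ --a--▸ q1
  q1 = 0 + 0 + c.0 ⊢ --c--▸ q2
  q2 = 0 ⊢ ∅
Partition-refinement fixed point:
  B0 = {p0}
  B1 = {p1}
  B2 = {p2, q2}
  B3 = {q0}
  B4 = {q1}
p0 ∈ B0, q0 ∈ B3 → different blocks

P ≁ Q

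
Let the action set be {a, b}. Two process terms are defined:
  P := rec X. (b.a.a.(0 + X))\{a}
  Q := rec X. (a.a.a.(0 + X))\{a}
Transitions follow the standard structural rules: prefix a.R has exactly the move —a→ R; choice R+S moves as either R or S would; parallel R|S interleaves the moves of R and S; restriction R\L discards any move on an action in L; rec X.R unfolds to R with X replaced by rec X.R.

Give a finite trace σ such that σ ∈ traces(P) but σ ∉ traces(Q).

b

Reachable graph of P (2 states):
  s0 = rec X. (b.a.a.(0 + X))\{a} has moves -b-> s1
  s1 = (a.a.(0 + (rec X. (b.a.a.(0 + X))\{a})))\{a} has moves (no moves)
Reachable graph of Q (1 states):
  t0 = rec X. (a.a.a.(0 + X))\{a} has moves (no moves)
Executing b from P (initial set {s0}):
  step 1 (b): {s1}
  — P admits the full trace.
Executing b from Q (initial set {t0}):
  step 1 (b): ∅  — Q cannot continue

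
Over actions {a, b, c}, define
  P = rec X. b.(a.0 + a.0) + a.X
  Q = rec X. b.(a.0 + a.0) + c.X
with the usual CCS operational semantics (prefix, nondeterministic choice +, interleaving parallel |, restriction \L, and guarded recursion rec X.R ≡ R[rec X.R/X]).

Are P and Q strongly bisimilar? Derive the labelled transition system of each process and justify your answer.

P ≁ Q

LTS(P): 3 reachable states
  u0 = rec X. b.(a.0 + a.0) + a.X :: —a→ u0, —b→ u1
  u1 = a.0 + a.0 :: —a→ u2
  u2 = 0 :: stopped
LTS(Q): 3 reachable states
  v0 = rec X. b.(a.0 + a.0) + c.X :: —b→ v1, —c→ v0
  v1 = a.0 + a.0 :: —a→ v2
  v2 = 0 :: stopped
Partition-refinement fixed point:
  B0 = {u0}
  B1 = {u1, v1}
  B2 = {u2, v2}
  B3 = {v0}
u0 ∈ B0, v0 ∈ B3 → different blocks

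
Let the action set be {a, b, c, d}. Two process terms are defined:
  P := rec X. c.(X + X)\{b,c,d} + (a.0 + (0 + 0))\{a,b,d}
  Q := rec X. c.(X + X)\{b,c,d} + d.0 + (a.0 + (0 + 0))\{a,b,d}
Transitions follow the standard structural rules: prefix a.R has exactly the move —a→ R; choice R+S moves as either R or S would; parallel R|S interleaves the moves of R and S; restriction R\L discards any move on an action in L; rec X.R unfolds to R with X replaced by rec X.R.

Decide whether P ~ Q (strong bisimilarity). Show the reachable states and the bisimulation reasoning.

Reachable graph of P (2 states):
  u0 = rec X. c.(X + X)\{b,c,d} + (a.0 + (0 + 0))\{a,b,d} | ··c··> u1
  u1 = ((rec X. c.(X + X)\{b,c,d} + (a.0 + (0 + 0))\{a,b,d}) + (rec X. c.(X + X)\{b,c,d} + (a.0 + (0 + 0))\{a,b,d}))\{b,c,d} | deadlocked
Reachable graph of Q (3 states):
  v0 = rec X. c.(X + X)\{b,c,d} + d.0 + (a.0 + (0 + 0))\{a,b,d} | ··c··> v1, ··d··> v2
  v1 = ((rec X. c.(X + X)\{b,c,d} + d.0 + (a.0 + (0 + 0))\{a,b,d}) + (rec X. c.(X + X)\{b,c,d} + d.0 + (a.0 + (0 + 0))\{a,b,d}))\{b,c,d} | deadlocked
  v2 = 0 | deadlocked
Bisimilarity quotient blocks:
  B0 = {u0}
  B1 = {u1, v1, v2}
  B2 = {v0}
u0 ∈ B0, v0 ∈ B2 → different blocks

NO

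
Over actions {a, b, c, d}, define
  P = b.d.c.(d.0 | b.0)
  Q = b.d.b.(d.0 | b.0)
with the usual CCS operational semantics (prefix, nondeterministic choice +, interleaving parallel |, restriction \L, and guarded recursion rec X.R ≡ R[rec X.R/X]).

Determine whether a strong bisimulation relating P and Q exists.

LTS(P): 7 reachable states
  p0 = b.d.c.(d.0 | b.0) ⊢ —b→ p1
  p1 = d.c.(d.0 | b.0) ⊢ —d→ p2
  p2 = c.(d.0 | b.0) ⊢ —c→ p3
  p3 = d.0 | b.0 ⊢ —b→ p4, —d→ p5
  p4 = d.0 | 0 ⊢ —d→ p6
  p5 = 0 | b.0 ⊢ —b→ p6
  p6 = 0 | 0 ⊢ ·
LTS(Q): 7 reachable states
  q0 = b.d.b.(d.0 | b.0) ⊢ —b→ q1
  q1 = d.b.(d.0 | b.0) ⊢ —d→ q2
  q2 = b.(d.0 | b.0) ⊢ —b→ q3
  q3 = d.0 | b.0 ⊢ —b→ q4, —d→ q5
  q4 = d.0 | 0 ⊢ —d→ q6
  q5 = 0 | b.0 ⊢ —b→ q6
  q6 = 0 | 0 ⊢ ·
Partition-refinement fixed point:
  B0 = {p0}
  B1 = {p1}
  B2 = {p2}
  B3 = {p3, q3}
  B4 = {p4, q4}
  B5 = {p6, q6}
  B6 = {p5, q5}
  B7 = {q0}
  B8 = {q1}
  B9 = {q2}
p0 ∈ B0, q0 ∈ B7 → different blocks

NO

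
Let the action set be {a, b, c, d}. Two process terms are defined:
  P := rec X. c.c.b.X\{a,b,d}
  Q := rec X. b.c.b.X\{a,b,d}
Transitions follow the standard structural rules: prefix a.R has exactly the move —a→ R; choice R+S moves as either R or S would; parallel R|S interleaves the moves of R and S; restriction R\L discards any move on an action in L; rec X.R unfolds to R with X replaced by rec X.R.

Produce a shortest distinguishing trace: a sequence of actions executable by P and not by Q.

c

LTS(P): 6 reachable states
  u0 = rec X. c.c.b.X\{a,b,d} | ··c··> u1
  u1 = c.b.(rec X. c.c.b.X\{a,b,d})\{a,b,d} | ··c··> u2
  u2 = b.(rec X. c.c.b.X\{a,b,d})\{a,b,d} | ··b··> u3
  u3 = (rec X. c.c.b.X\{a,b,d})\{a,b,d} | ··c··> u4
  u4 = (c.b.(rec X. c.c.b.X\{a,b,d})\{a,b,d})\{a,b,d} | ··c··> u5
  u5 = (b.(rec X. c.c.b.X\{a,b,d})\{a,b,d})\{a,b,d} | ∅
LTS(Q): 4 reachable states
  v0 = rec X. b.c.b.X\{a,b,d} | ··b··> v1
  v1 = c.b.(rec X. b.c.b.X\{a,b,d})\{a,b,d} | ··c··> v2
  v2 = b.(rec X. b.c.b.X\{a,b,d})\{a,b,d} | ··b··> v3
  v3 = (rec X. b.c.b.X\{a,b,d})\{a,b,d} | ∅
Executing c from P (initial set {u0}):
  after c @ step 1: {u1}
  — P admits the full trace.
Executing c from Q (initial set {v0}):
  after c @ step 1: ∅ (Q stuck)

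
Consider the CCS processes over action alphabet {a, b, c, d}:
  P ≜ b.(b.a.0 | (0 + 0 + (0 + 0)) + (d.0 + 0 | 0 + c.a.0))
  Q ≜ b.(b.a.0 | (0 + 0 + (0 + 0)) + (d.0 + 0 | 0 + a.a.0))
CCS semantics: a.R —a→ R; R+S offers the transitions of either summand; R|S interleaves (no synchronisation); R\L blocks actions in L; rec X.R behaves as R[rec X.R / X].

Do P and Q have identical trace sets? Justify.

P's transition system — 6 states:
  m0 = b.(b.a.0 | (0 + 0 + (0 + 0)) + (d.0 + 0 | 0 + c.a.0)) ⊢ =b=> m1
  m1 = b.a.0 | (0 + 0 + (0 + 0)) + (d.0 + 0 | 0 + c.a.0) ⊢ =b=> m2, =c=> m3, =d=> m4
  m2 = a.0 | (0 + 0 + (0 + 0)) ⊢ =a=> m5
  m3 = a.0 ⊢ =a=> m4
  m4 = 0 ⊢ ·
  m5 = 0 | (0 + 0 + (0 + 0)) ⊢ ·
Q's transition system — 6 states:
  n0 = b.(b.a.0 | (0 + 0 + (0 + 0)) + (d.0 + 0 | 0 + a.a.0)) ⊢ =b=> n1
  n1 = b.a.0 | (0 + 0 + (0 + 0)) + (d.0 + 0 | 0 + a.a.0) ⊢ =a=> n2, =b=> n3, =d=> n4
  n2 = a.0 ⊢ =a=> n4
  n3 = a.0 | (0 + 0 + (0 + 0)) ⊢ =a=> n5
  n4 = 0 ⊢ ·
  n5 = 0 | (0 + 0 + (0 + 0)) ⊢ ·
Executing bc from P (initial set {m0}):
  [1] b ⇒ {m1}
  [2] c ⇒ {m3}
  ✓ P
Executing bc from Q (initial set {n0}):
  [1] b ⇒ {n1}
  [2] c ⇒ ∅  — Q cannot continue

trace-distinct — witness ⟨bc⟩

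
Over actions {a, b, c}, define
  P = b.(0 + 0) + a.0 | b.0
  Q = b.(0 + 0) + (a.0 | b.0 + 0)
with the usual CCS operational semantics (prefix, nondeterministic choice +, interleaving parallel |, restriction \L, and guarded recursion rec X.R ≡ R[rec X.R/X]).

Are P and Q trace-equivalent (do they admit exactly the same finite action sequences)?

LTS(P): 5 reachable states
  u0 = b.(0 + 0) + a.0 | b.0 :: ··a··> u1, ··b··> u2, ··b··> u3
  u1 = 0 | b.0 :: ··b··> u4
  u2 = 0 + 0 :: stopped
  u3 = a.0 | 0 :: ··a··> u4
  u4 = 0 | 0 :: stopped
LTS(Q): 5 reachable states
  v0 = b.(0 + 0) + (a.0 | b.0 + 0) :: ··a··> v1, ··b··> v2, ··b··> v3
  v1 = 0 | b.0 :: ··b··> v4
  v2 = 0 + 0 :: stopped
  v3 = a.0 | 0 :: ··a··> v4
  v4 = 0 | 0 :: stopped
Partition-refinement fixed point:
  B0 = {u0, v0}
  B1 = {u1, v1}
  B2 = {u2, u4, v2, v4}
  B3 = {u3, v3}
u0 ∈ B0, v0 ∈ B0 → same block
Bisimilar ⇒ trace-equivalent.

traces(P) = traces(Q)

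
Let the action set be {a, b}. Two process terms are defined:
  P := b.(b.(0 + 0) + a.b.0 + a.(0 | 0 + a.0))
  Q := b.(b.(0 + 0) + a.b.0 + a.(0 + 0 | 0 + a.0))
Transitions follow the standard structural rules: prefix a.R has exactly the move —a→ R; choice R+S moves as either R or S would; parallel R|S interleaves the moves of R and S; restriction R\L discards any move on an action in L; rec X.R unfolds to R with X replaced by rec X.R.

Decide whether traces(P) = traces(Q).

traces(P) = traces(Q)

Reachable graph of P (6 states):
  u0 = b.(b.(0 + 0) + a.b.0 + a.(0 | 0 + a.0)) :: --b--▸ u1
  u1 = b.(0 + 0) + a.b.0 + a.(0 | 0 + a.0) :: --a--▸ u2, --a--▸ u3, --b--▸ u4
  u2 = 0 | 0 + a.0 :: --a--▸ u5
  u3 = b.0 :: --b--▸ u5
  u4 = 0 + 0 :: deadlocked
  u5 = 0 :: deadlocked
Reachable graph of Q (6 states):
  v0 = b.(b.(0 + 0) + a.b.0 + a.(0 + 0 | 0 + a.0)) :: --b--▸ v1
  v1 = b.(0 + 0) + a.b.0 + a.(0 + 0 | 0 + a.0) :: --a--▸ v2, --a--▸ v3, --b--▸ v4
  v2 = 0 + 0 | 0 + a.0 :: --a--▸ v5
  v3 = b.0 :: --b--▸ v5
  v4 = 0 + 0 :: deadlocked
  v5 = 0 :: deadlocked
Coarsest stable partition (strong bisimilarity classes):
  B0 = {u0, v0}
  B1 = {u1, v1}
  B2 = {u3, v3}
  B3 = {u4, u5, v4, v5}
  B4 = {u2, v2}
u0 ∈ B0, v0 ∈ B0 → same block
Bisimilar ⇒ trace-equivalent.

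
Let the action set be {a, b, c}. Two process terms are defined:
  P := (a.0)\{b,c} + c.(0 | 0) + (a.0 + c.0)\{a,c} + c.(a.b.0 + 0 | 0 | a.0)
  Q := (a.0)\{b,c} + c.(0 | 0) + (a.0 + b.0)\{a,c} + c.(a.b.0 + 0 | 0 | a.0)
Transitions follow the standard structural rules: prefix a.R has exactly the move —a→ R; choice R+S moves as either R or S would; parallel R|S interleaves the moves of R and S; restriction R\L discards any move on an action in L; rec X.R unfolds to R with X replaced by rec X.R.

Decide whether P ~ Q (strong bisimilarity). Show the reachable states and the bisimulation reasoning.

P's transition system — 7 states:
  u0 = (a.0)\{b,c} + c.(0 | 0) + (a.0 + c.0)\{a,c} + c.(a.b.0 + 0 | 0 | a.0) has moves --a--▸ u1, --c--▸ u2, --c--▸ u3
  u1 = 0\{b,c} has moves (no moves)
  u2 = 0 | 0 has moves (no moves)
  u3 = a.b.0 + 0 | 0 | a.0 has moves --a--▸ u4, --a--▸ u5
  u4 = 0 | 0 | 0 has moves (no moves)
  u5 = b.0 has moves --b--▸ u6
  u6 = 0 has moves (no moves)
Q's transition system — 8 states:
  v0 = (a.0)\{b,c} + c.(0 | 0) + (a.0 + b.0)\{a,c} + c.(a.b.0 + 0 | 0 | a.0) has moves --a--▸ v1, --b--▸ v2, --c--▸ v3, --c--▸ v4
  v1 = 0\{b,c} has moves (no moves)
  v2 = 0\{a,c} has moves (no moves)
  v3 = 0 | 0 has moves (no moves)
  v4 = a.b.0 + 0 | 0 | a.0 has moves --a--▸ v5, --a--▸ v6
  v5 = 0 | 0 | 0 has moves (no moves)
  v6 = b.0 has moves --b--▸ v7
  v7 = 0 has moves (no moves)
Bisimilarity quotient blocks:
  B0 = {u0}
  B1 = {u3, v4}
  B2 = {u5, v6}
  B3 = {u1, u2, u4, u6, v1, v2, v3, v5, v7}
  B4 = {v0}
u0 ∈ B0, v0 ∈ B4 → different blocks

NO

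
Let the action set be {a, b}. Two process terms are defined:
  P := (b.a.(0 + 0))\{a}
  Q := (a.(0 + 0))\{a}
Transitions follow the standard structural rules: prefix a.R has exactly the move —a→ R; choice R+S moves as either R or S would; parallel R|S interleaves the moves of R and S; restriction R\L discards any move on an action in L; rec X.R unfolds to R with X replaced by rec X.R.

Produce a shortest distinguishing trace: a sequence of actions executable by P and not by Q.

LTS(P): 2 reachable states
  u0 = (b.a.(0 + 0))\{a} → --b--▸ u1
  u1 = (a.(0 + 0))\{a} → (no moves)
LTS(Q): 1 reachable states
  v0 = (a.(0 + 0))\{a} → (no moves)
Trace ⟨b⟩ through P, begin at {u0}:
  step 1 (b): {u1}
  ✓ P
Trace ⟨b⟩ through Q, begin at {v0}:
  step 1 (b): ∅  — Q cannot continue

b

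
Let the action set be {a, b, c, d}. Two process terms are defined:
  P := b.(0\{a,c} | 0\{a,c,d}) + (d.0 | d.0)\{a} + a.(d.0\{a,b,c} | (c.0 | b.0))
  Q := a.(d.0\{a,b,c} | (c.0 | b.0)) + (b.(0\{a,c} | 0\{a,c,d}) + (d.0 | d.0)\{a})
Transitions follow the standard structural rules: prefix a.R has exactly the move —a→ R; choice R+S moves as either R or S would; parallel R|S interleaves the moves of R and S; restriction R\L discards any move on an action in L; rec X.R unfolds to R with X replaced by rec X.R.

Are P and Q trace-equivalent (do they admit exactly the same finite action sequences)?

trace-equivalent

LTS(P): 13 reachable states
  s0 = b.(0\{a,c} | 0\{a,c,d}) + (d.0 | d.0)\{a} + a.(d.0\{a,b,c} | (c.0 | b.0)) | ··a··> s1, ··b··> s2, ··d··> s3, ··d··> s4
  s1 = d.0\{a,b,c} | (c.0 | b.0) | ··b··> s5, ··c··> s6, ··d··> s7
  s2 = 0\{a,c} | 0\{a,c,d} | ·
  s3 = (0 | d.0)\{a} | ··d··> s8
  s4 = (d.0 | 0)\{a} | ··d··> s8
  s5 = d.0\{a,b,c} | (c.0 | 0) | ··c··> s9, ··d··> s10
  s6 = d.0\{a,b,c} | (0 | b.0) | ··b··> s9, ··d··> s11
  s7 = 0\{a,b,c} | (c.0 | b.0) | ··b··> s10, ··c··> s11
  s8 = (0 | 0)\{a} | ·
  s9 = d.0\{a,b,c} | (0 | 0) | ··d··> s12
  s10 = 0\{a,b,c} | (c.0 | 0) | ··c··> s12
  s11 = 0\{a,b,c} | (0 | b.0) | ··b··> s12
  s12 = 0\{a,b,c} | (0 | 0) | ·
LTS(Q): 13 reachable states
  t0 = a.(d.0\{a,b,c} | (c.0 | b.0)) + (b.(0\{a,c} | 0\{a,c,d}) + (d.0 | d.0)\{a}) | ··a··> t1, ··b··> t2, ··d··> t3, ··d··> t4
  t1 = d.0\{a,b,c} | (c.0 | b.0) | ··b··> t5, ··c··> t6, ··d··> t7
  t2 = 0\{a,c} | 0\{a,c,d} | ·
  t3 = (0 | d.0)\{a} | ··d··> t8
  t4 = (d.0 | 0)\{a} | ··d··> t8
  t5 = d.0\{a,b,c} | (c.0 | 0) | ··c··> t9, ··d··> t10
  t6 = d.0\{a,b,c} | (0 | b.0) | ··b··> t9, ··d··> t11
  t7 = 0\{a,b,c} | (c.0 | b.0) | ··b··> t10, ··c··> t11
  t8 = (0 | 0)\{a} | ·
  t9 = d.0\{a,b,c} | (0 | 0) | ··d··> t12
  t10 = 0\{a,b,c} | (c.0 | 0) | ··c··> t12
  t11 = 0\{a,b,c} | (0 | b.0) | ··b··> t12
  t12 = 0\{a,b,c} | (0 | 0) | ·
Bisimilarity quotient blocks:
  B0 = {s0, t0}
  B1 = {s3, s4, s9, t3, t4, t9}
  B2 = {s12, s2, s8, t12, t2, t8}
  B3 = {s1, t1}
  B4 = {s7, t7}
  B5 = {s10, t10}
  B6 = {s11, t11}
  B7 = {s5, t5}
  B8 = {s6, t6}
s0 ∈ B0, t0 ∈ B0 → same block
Bisimilar ⇒ trace-equivalent.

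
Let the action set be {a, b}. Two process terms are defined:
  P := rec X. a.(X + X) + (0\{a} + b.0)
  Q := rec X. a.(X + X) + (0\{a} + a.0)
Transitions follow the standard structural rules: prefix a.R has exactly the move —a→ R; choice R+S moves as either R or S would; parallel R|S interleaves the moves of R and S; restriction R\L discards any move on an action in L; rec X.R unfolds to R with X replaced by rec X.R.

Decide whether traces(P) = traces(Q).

P's transition system — 3 states:
  u0 = rec X. a.(X + X) + (0\{a} + b.0) :: ··a··> u1, ··b··> u2
  u1 = (rec X. a.(X + X) + (0\{a} + b.0)) + (rec X. a.(X + X) + (0\{a} + b.0)) :: ··a··> u1, ··b··> u2
  u2 = 0 :: stopped
Q's transition system — 3 states:
  v0 = rec X. a.(X + X) + (0\{a} + a.0) :: ··a··> v1, ··a··> v2
  v1 = (rec X. a.(X + X) + (0\{a} + a.0)) + (rec X. a.(X + X) + (0\{a} + a.0)) :: ··a··> v1, ··a··> v2
  v2 = 0 :: stopped
Run σ = ⟨b⟩ on P: start {u0}
  after b @ step 1: {u2}
  ✓ P
Run σ = ⟨b⟩ on Q: start {v0}
  after b @ step 1: ∅ (Q stuck)

trace-distinct — witness ⟨b⟩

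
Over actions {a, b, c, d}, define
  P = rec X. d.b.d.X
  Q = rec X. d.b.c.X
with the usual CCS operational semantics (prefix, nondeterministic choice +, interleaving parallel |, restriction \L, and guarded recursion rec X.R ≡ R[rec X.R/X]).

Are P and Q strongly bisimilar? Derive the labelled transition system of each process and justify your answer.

Reachable graph of P (3 states):
  s0 = rec X. d.b.d.X → —d→ s1
  s1 = b.d.(rec X. d.b.d.X) → —b→ s2
  s2 = d.(rec X. d.b.d.X) → —d→ s0
Reachable graph of Q (3 states):
  t0 = rec X. d.b.c.X → —d→ t1
  t1 = b.c.(rec X. d.b.c.X) → —b→ t2
  t2 = c.(rec X. d.b.c.X) → —c→ t0
Partition-refinement fixed point:
  B0 = {s0}
  B1 = {s1}
  B2 = {s2}
  B3 = {t0}
  B4 = {t1}
  B5 = {t2}
s0 ∈ B0, t0 ∈ B3 → different blocks

NO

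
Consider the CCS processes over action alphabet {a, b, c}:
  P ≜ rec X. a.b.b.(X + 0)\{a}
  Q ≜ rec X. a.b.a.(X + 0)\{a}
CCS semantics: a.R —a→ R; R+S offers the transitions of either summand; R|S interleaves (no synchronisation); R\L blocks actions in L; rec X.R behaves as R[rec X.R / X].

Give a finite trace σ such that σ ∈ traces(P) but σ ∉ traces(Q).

LTS(P): 4 reachable states
  p0 = rec X. a.b.b.(X + 0)\{a} → =a=> p1
  p1 = b.b.((rec X. a.b.b.(X + 0)\{a}) + 0)\{a} → =b=> p2
  p2 = b.((rec X. a.b.b.(X + 0)\{a}) + 0)\{a} → =b=> p3
  p3 = ((rec X. a.b.b.(X + 0)\{a}) + 0)\{a} → stopped
LTS(Q): 4 reachable states
  q0 = rec X. a.b.a.(X + 0)\{a} → =a=> q1
  q1 = b.a.((rec X. a.b.a.(X + 0)\{a}) + 0)\{a} → =b=> q2
  q2 = a.((rec X. a.b.a.(X + 0)\{a}) + 0)\{a} → =a=> q3
  q3 = ((rec X. a.b.a.(X + 0)\{a}) + 0)\{a} → stopped
Executing abb from P (initial set {p0}):
  after a @ step 1: {p1}
  after b @ step 2: {p2}
  after b @ step 3: {p3}
  ✓ P
Executing abb from Q (initial set {q0}):
  after a @ step 1: {q1}
  after b @ step 2: {q2}
  after b @ step 3: no successor for Q

abb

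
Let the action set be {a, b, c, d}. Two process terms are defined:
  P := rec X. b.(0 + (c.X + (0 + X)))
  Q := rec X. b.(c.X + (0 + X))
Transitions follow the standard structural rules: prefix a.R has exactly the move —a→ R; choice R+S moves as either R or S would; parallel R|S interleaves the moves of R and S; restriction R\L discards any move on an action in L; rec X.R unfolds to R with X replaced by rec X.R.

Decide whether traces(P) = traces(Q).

trace-equivalent

LTS(P): 2 reachable states
  p0 = rec X. b.(0 + (c.X + (0 + X))) :: ··b··> p1
  p1 = 0 + (c.(rec X. b.(0 + (c.X + (0 + X)))) + (0 + (rec X. b.(0 + (c.X + (0 + X)))))) :: ··b··> p1, ··c··> p0
LTS(Q): 2 reachable states
  q0 = rec X. b.(c.X + (0 + X)) :: ··b··> q1
  q1 = c.(rec X. b.(c.X + (0 + X))) + (0 + (rec X. b.(c.X + (0 + X)))) :: ··b··> q1, ··c··> q0
Bisimilarity quotient blocks:
  B0 = {p0, q0}
  B1 = {p1, q1}
p0 ∈ B0, q0 ∈ B0 → same block
Bisimilar ⇒ trace-equivalent.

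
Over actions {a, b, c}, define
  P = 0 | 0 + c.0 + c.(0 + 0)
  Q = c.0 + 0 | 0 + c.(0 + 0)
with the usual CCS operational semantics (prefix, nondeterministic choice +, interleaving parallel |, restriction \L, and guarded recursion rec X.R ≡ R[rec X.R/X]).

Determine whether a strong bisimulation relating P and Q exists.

bisimilar

Reachable graph of P (3 states):
  s0 = 0 | 0 + c.0 + c.(0 + 0) ⊢ =c=> s1, =c=> s2
  s1 = 0 ⊢ deadlocked
  s2 = 0 + 0 ⊢ deadlocked
Reachable graph of Q (3 states):
  t0 = c.0 + 0 | 0 + c.(0 + 0) ⊢ =c=> t1, =c=> t2
  t1 = 0 ⊢ deadlocked
  t2 = 0 + 0 ⊢ deadlocked
Coarsest stable partition (strong bisimilarity classes):
  B0 = {s0, t0}
  B1 = {s1, s2, t1, t2}
s0 ∈ B0, t0 ∈ B0 → same block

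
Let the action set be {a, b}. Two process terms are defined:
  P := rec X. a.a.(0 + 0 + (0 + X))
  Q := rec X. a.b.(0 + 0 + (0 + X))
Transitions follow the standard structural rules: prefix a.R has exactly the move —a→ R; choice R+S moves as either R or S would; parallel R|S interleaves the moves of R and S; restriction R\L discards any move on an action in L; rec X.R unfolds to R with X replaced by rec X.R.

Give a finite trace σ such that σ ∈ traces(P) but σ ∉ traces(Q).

aa

Reachable graph of P (3 states):
  s0 = rec X. a.a.(0 + 0 + (0 + X)) | --a--▸ s1
  s1 = a.(0 + 0 + (0 + (rec X. a.a.(0 + 0 + (0 + X))))) | --a--▸ s2
  s2 = 0 + 0 + (0 + (rec X. a.a.(0 + 0 + (0 + X)))) | --a--▸ s1
Reachable graph of Q (3 states):
  t0 = rec X. a.b.(0 + 0 + (0 + X)) | --a--▸ t1
  t1 = b.(0 + 0 + (0 + (rec X. a.b.(0 + 0 + (0 + X))))) | --b--▸ t2
  t2 = 0 + 0 + (0 + (rec X. a.b.(0 + 0 + (0 + X)))) | --a--▸ t1
Run σ = ⟨aa⟩ on P: start {s0}
  [1] a ⇒ {s1}
  [2] a ⇒ {s2}
  — P admits the full trace.
Run σ = ⟨aa⟩ on Q: start {t0}
  [1] a ⇒ {t1}
  [2] a ⇒ ∅  — Q cannot continue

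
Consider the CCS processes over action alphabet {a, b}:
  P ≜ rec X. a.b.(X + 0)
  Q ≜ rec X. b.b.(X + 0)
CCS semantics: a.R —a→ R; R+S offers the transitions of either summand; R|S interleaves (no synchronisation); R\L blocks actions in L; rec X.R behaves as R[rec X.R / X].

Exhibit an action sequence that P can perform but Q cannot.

a

Reachable graph of P (3 states):
  p0 = rec X. a.b.(X + 0) ⊢ —a→ p1
  p1 = b.((rec X. a.b.(X + 0)) + 0) ⊢ —b→ p2
  p2 = (rec X. a.b.(X + 0)) + 0 ⊢ —a→ p1
Reachable graph of Q (3 states):
  q0 = rec X. b.b.(X + 0) ⊢ —b→ q1
  q1 = b.((rec X. b.b.(X + 0)) + 0) ⊢ —b→ q2
  q2 = (rec X. b.b.(X + 0)) + 0 ⊢ —b→ q1
Trace ⟨a⟩ through P, begin at {p0}:
  after a @ step 1: {p1}
  P completes σ.
Trace ⟨a⟩ through Q, begin at {q0}:
  after a @ step 1: ∅  — Q cannot continue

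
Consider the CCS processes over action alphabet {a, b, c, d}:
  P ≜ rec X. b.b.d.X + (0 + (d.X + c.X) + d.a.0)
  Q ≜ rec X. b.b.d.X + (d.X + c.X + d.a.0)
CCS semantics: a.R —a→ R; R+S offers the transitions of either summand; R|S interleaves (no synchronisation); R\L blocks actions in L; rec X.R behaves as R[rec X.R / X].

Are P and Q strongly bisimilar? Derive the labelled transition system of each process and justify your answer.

P's transition system — 5 states:
  p0 = rec X. b.b.d.X + (0 + (d.X + c.X) + d.a.0) | —b→ p1, —c→ p0, —d→ p0, —d→ p2
  p1 = b.d.(rec X. b.b.d.X + (0 + (d.X + c.X) + d.a.0)) | —b→ p3
  p2 = a.0 | —a→ p4
  p3 = d.(rec X. b.b.d.X + (0 + (d.X + c.X) + d.a.0)) | —d→ p0
  p4 = 0 | (no moves)
Q's transition system — 5 states:
  q0 = rec X. b.b.d.X + (d.X + c.X + d.a.0) | —b→ q1, —c→ q0, —d→ q0, —d→ q2
  q1 = b.d.(rec X. b.b.d.X + (d.X + c.X + d.a.0)) | —b→ q3
  q2 = a.0 | —a→ q4
  q3 = d.(rec X. b.b.d.X + (d.X + c.X + d.a.0)) | —d→ q0
  q4 = 0 | (no moves)
Coarsest stable partition (strong bisimilarity classes):
  B0 = {p0, q0}
  B1 = {p2, q2}
  B2 = {p4, q4}
  B3 = {p1, q1}
  B4 = {p3, q3}
p0 ∈ B0, q0 ∈ B0 → same block

bisimilar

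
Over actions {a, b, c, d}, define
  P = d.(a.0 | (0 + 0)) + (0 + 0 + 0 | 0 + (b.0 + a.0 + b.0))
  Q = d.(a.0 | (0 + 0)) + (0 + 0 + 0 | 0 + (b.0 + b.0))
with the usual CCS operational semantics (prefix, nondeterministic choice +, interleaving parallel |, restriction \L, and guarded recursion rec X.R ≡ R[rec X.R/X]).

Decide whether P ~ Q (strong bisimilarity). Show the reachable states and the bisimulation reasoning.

LTS(P): 4 reachable states
  s0 = d.(a.0 | (0 + 0)) + (0 + 0 + 0 | 0 + (b.0 + a.0 + b.0)) | ··a··> s1, ··b··> s1, ··d··> s2
  s1 = 0 | stopped
  s2 = a.0 | (0 + 0) | ··a··> s3
  s3 = 0 | (0 + 0) | stopped
LTS(Q): 4 reachable states
  t0 = d.(a.0 | (0 + 0)) + (0 + 0 + 0 | 0 + (b.0 + b.0)) | ··b··> t1, ··d··> t2
  t1 = 0 | stopped
  t2 = a.0 | (0 + 0) | ··a··> t3
  t3 = 0 | (0 + 0) | stopped
Bisimilarity quotient blocks:
  B0 = {s0}
  B1 = {s1, s3, t1, t3}
  B2 = {s2, t2}
  B3 = {t0}
s0 ∈ B0, t0 ∈ B3 → different blocks

NO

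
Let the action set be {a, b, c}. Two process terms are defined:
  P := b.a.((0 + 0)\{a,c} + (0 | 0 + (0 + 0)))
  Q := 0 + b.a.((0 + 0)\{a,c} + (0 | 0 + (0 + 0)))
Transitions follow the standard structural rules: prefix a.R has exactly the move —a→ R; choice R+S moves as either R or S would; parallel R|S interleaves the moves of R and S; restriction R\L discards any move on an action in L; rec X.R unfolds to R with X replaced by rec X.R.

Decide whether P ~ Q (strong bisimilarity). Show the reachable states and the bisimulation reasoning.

P's transition system — 3 states:
  u0 = b.a.((0 + 0)\{a,c} + (0 | 0 + (0 + 0))) | -b-> u1
  u1 = a.((0 + 0)\{a,c} + (0 | 0 + (0 + 0))) | -a-> u2
  u2 = (0 + 0)\{a,c} + (0 | 0 + (0 + 0)) | ·
Q's transition system — 3 states:
  v0 = 0 + b.a.((0 + 0)\{a,c} + (0 | 0 + (0 + 0))) | -b-> v1
  v1 = a.((0 + 0)\{a,c} + (0 | 0 + (0 + 0))) | -a-> v2
  v2 = (0 + 0)\{a,c} + (0 | 0 + (0 + 0)) | ·
Partition-refinement fixed point:
  B0 = {u0, v0}
  B1 = {u1, v1}
  B2 = {u2, v2}
u0 ∈ B0, v0 ∈ B0 → same block

bisimilar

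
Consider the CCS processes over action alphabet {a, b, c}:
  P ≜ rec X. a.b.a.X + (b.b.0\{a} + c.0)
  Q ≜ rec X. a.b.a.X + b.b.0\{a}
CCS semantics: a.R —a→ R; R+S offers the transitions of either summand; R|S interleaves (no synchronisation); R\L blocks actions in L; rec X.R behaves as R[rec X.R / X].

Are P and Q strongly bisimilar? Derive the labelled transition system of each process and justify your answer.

not bisimilar

Reachable graph of P (6 states):
  s0 = rec X. a.b.a.X + (b.b.0\{a} + c.0) :: -a-> s1, -b-> s2, -c-> s3
  s1 = b.a.(rec X. a.b.a.X + (b.b.0\{a} + c.0)) :: -b-> s4
  s2 = b.0\{a} :: -b-> s5
  s3 = 0 :: (no moves)
  s4 = a.(rec X. a.b.a.X + (b.b.0\{a} + c.0)) :: -a-> s0
  s5 = 0\{a} :: (no moves)
Reachable graph of Q (5 states):
  t0 = rec X. a.b.a.X + b.b.0\{a} :: -a-> t1, -b-> t2
  t1 = b.a.(rec X. a.b.a.X + b.b.0\{a}) :: -b-> t3
  t2 = b.0\{a} :: -b-> t4
  t3 = a.(rec X. a.b.a.X + b.b.0\{a}) :: -a-> t0
  t4 = 0\{a} :: (no moves)
Partition-refinement fixed point:
  B0 = {s0}
  B1 = {s1}
  B2 = {s4}
  B3 = {s2, t2}
  B4 = {s3, s5, t4}
  B5 = {t0}
  B6 = {t1}
  B7 = {t3}
s0 ∈ B0, t0 ∈ B5 → different blocks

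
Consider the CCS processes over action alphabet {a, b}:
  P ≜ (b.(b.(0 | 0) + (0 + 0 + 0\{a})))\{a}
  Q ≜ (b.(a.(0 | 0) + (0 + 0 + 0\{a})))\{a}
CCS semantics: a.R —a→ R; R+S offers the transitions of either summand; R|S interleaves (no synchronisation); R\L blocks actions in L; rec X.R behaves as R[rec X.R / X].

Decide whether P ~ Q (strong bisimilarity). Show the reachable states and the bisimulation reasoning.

LTS(P): 3 reachable states
  p0 = (b.(b.(0 | 0) + (0 + 0 + 0\{a})))\{a} ⊢ -b-> p1
  p1 = (b.(0 | 0) + (0 + 0 + 0\{a}))\{a} ⊢ -b-> p2
  p2 = (0 | 0)\{a} ⊢ ∅
LTS(Q): 2 reachable states
  q0 = (b.(a.(0 | 0) + (0 + 0 + 0\{a})))\{a} ⊢ -b-> q1
  q1 = (a.(0 | 0) + (0 + 0 + 0\{a}))\{a} ⊢ ∅
Bisimilarity quotient blocks:
  B0 = {p0}
  B1 = {p1, q0}
  B2 = {p2, q1}
p0 ∈ B0, q0 ∈ B1 → different blocks

not bisimilar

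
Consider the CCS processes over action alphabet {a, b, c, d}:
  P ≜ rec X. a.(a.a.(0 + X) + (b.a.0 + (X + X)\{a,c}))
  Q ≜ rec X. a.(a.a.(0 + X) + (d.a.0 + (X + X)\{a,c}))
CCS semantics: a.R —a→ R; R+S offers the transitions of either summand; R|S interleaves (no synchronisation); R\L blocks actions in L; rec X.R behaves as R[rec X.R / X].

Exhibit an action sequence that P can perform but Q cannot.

Reachable graph of P (6 states):
  s0 = rec X. a.(a.a.(0 + X) + (b.a.0 + (X + X)\{a,c})) → -a-> s1
  s1 = a.a.(0 + (rec X. a.(a.a.(0 + X) + (b.a.0 + (X + X)\{a,c})))) + (b.a.0 + ((rec X. a.(a.a.(0 + X) + (b.a.0 + (X + X)\{a,c}))) + (rec X. a.(a.a.(0 + X) + (b.a.0 + (X + X)\{a,c}))))\{a,c}) → -a-> s2, -b-> s3
  s2 = a.(0 + (rec X. a.(a.a.(0 + X) + (b.a.0 + (X + X)\{a,c})))) → -a-> s4
  s3 = a.0 → -a-> s5
  s4 = 0 + (rec X. a.(a.a.(0 + X) + (b.a.0 + (X + X)\{a,c}))) → -a-> s1
  s5 = 0 → ·
Reachable graph of Q (6 states):
  t0 = rec X. a.(a.a.(0 + X) + (d.a.0 + (X + X)\{a,c})) → -a-> t1
  t1 = a.a.(0 + (rec X. a.(a.a.(0 + X) + (d.a.0 + (X + X)\{a,c})))) + (d.a.0 + ((rec X. a.(a.a.(0 + X) + (d.a.0 + (X + X)\{a,c}))) + (rec X. a.(a.a.(0 + X) + (d.a.0 + (X + X)\{a,c}))))\{a,c}) → -a-> t2, -d-> t3
  t2 = a.(0 + (rec X. a.(a.a.(0 + X) + (d.a.0 + (X + X)\{a,c})))) → -a-> t4
  t3 = a.0 → -a-> t5
  t4 = 0 + (rec X. a.(a.a.(0 + X) + (d.a.0 + (X + X)\{a,c}))) → -a-> t1
  t5 = 0 → ·
Run σ = ⟨ab⟩ on P: start {s0}
  step 1 (a): {s1}
  step 2 (b): {s3}
  ✓ P
Run σ = ⟨ab⟩ on Q: start {t0}
  step 1 (a): {t1}
  step 2 (b): no successor for Q

ab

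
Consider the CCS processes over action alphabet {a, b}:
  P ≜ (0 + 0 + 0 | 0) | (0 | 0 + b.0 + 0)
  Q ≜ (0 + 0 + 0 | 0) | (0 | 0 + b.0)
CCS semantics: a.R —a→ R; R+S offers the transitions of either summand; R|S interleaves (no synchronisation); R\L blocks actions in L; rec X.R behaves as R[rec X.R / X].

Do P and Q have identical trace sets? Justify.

trace-equivalent

LTS(P): 2 reachable states
  p0 = (0 + 0 + 0 | 0) | (0 | 0 + b.0 + 0) has moves =b=> p1
  p1 = (0 + 0 + 0 | 0) | 0 has moves ∅
LTS(Q): 2 reachable states
  q0 = (0 + 0 + 0 | 0) | (0 | 0 + b.0) has moves =b=> q1
  q1 = (0 + 0 + 0 | 0) | 0 has moves ∅
Coarsest stable partition (strong bisimilarity classes):
  B0 = {p0, q0}
  B1 = {p1, q1}
p0 ∈ B0, q0 ∈ B0 → same block
Bisimilar ⇒ trace-equivalent.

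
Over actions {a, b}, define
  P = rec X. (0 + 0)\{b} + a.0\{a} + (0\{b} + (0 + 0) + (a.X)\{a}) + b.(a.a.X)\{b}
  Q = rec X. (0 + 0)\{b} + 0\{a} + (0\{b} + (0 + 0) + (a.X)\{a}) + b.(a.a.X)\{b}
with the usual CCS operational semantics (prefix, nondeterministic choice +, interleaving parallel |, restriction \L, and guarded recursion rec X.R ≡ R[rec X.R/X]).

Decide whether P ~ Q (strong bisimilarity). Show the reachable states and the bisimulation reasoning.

not bisimilar

Reachable graph of P (6 states):
  p0 = rec X. (0 + 0)\{b} + a.0\{a} + (0\{b} + (0 + 0) + (a.X)\{a}) + b.(a.a.X)\{b} :: =a=> p1, =b=> p2
  p1 = 0\{a} :: deadlocked
  p2 = (a.a.(rec X. (0 + 0)\{b} + a.0\{a} + (0\{b} + (0 + 0) + (a.X)\{a}) + b.(a.a.X)\{b}))\{b} :: =a=> p3
  p3 = (a.(rec X. (0 + 0)\{b} + a.0\{a} + (0\{b} + (0 + 0) + (a.X)\{a}) + b.(a.a.X)\{b}))\{b} :: =a=> p4
  p4 = (rec X. (0 + 0)\{b} + a.0\{a} + (0\{b} + (0 + 0) + (a.X)\{a}) + b.(a.a.X)\{b})\{b} :: =a=> p5
  p5 = 0\{a}\{b} :: deadlocked
Reachable graph of Q (4 states):
  q0 = rec X. (0 + 0)\{b} + 0\{a} + (0\{b} + (0 + 0) + (a.X)\{a}) + b.(a.a.X)\{b} :: =b=> q1
  q1 = (a.a.(rec X. (0 + 0)\{b} + 0\{a} + (0\{b} + (0 + 0) + (a.X)\{a}) + b.(a.a.X)\{b}))\{b} :: =a=> q2
  q2 = (a.(rec X. (0 + 0)\{b} + 0\{a} + (0\{b} + (0 + 0) + (a.X)\{a}) + b.(a.a.X)\{b}))\{b} :: =a=> q3
  q3 = (rec X. (0 + 0)\{b} + 0\{a} + (0\{b} + (0 + 0) + (a.X)\{a}) + b.(a.a.X)\{b})\{b} :: deadlocked
Bisimilarity quotient blocks:
  B0 = {p0}
  B1 = {p1, p5, q3}
  B2 = {p2}
  B3 = {p3, q1}
  B4 = {p4, q2}
  B5 = {q0}
p0 ∈ B0, q0 ∈ B5 → different blocks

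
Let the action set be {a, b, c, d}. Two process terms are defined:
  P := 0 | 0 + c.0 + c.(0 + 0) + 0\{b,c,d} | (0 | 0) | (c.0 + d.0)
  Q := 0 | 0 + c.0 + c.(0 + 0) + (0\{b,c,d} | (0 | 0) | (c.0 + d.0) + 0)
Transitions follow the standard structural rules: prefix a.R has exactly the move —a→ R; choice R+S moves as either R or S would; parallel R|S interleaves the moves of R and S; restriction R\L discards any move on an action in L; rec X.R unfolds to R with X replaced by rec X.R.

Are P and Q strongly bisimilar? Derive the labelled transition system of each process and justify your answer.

LTS(P): 4 reachable states
  s0 = 0 | 0 + c.0 + c.(0 + 0) + 0\{b,c,d} | (0 | 0) | (c.0 + d.0) has moves =c=> s1, =c=> s2, =c=> s3, =d=> s3
  s1 = 0 has moves (no moves)
  s2 = 0 + 0 has moves (no moves)
  s3 = 0\{b,c,d} | (0 | 0) | 0 has moves (no moves)
LTS(Q): 4 reachable states
  t0 = 0 | 0 + c.0 + c.(0 + 0) + (0\{b,c,d} | (0 | 0) | (c.0 + d.0) + 0) has moves =c=> t1, =c=> t2, =c=> t3, =d=> t3
  t1 = 0 has moves (no moves)
  t2 = 0 + 0 has moves (no moves)
  t3 = 0\{b,c,d} | (0 | 0) | 0 has moves (no moves)
Bisimilarity quotient blocks:
  B0 = {s0, t0}
  B1 = {s1, s2, s3, t1, t2, t3}
s0 ∈ B0, t0 ∈ B0 → same block

bisimilar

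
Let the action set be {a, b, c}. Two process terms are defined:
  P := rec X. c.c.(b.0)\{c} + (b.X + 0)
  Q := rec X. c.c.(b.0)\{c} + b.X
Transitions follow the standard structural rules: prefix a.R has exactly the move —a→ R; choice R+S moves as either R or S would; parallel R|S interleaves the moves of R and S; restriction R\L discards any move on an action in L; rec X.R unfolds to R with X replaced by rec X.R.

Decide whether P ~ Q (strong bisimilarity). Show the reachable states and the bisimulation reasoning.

bisimilar

LTS(P): 4 reachable states
  s0 = rec X. c.c.(b.0)\{c} + (b.X + 0) | --b--▸ s0, --c--▸ s1
  s1 = c.(b.0)\{c} | --c--▸ s2
  s2 = (b.0)\{c} | --b--▸ s3
  s3 = 0\{c} | (no moves)
LTS(Q): 4 reachable states
  t0 = rec X. c.c.(b.0)\{c} + b.X | --b--▸ t0, --c--▸ t1
  t1 = c.(b.0)\{c} | --c--▸ t2
  t2 = (b.0)\{c} | --b--▸ t3
  t3 = 0\{c} | (no moves)
Partition-refinement fixed point:
  B0 = {s0, t0}
  B1 = {s1, t1}
  B2 = {s2, t2}
  B3 = {s3, t3}
s0 ∈ B0, t0 ∈ B0 → same block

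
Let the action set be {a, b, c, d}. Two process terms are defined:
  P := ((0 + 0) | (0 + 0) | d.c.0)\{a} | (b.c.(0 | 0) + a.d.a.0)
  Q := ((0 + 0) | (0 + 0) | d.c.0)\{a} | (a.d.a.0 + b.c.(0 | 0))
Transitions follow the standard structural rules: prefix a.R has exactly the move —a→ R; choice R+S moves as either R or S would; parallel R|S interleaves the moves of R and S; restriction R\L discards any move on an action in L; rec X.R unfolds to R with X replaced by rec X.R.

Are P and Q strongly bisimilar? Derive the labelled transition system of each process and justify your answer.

P's transition system — 18 states:
  s0 = ((0 + 0) | (0 + 0) | d.c.0)\{a} | (b.c.(0 | 0) + a.d.a.0) ⊢ ··a··> s1, ··b··> s2, ··d··> s3
  s1 = ((0 + 0) | (0 + 0) | d.c.0)\{a} | d.a.0 ⊢ ··d··> s4, ··d··> s5
  s2 = ((0 + 0) | (0 + 0) | d.c.0)\{a} | c.(0 | 0) ⊢ ··c··> s6, ··d··> s7
  s3 = ((0 + 0) | (0 + 0) | c.0)\{a} | (b.c.(0 | 0) + a.d.a.0) ⊢ ··a··> s4, ··b··> s7, ··c··> s8
  s4 = ((0 + 0) | (0 + 0) | c.0)\{a} | d.a.0 ⊢ ··c··> s9, ··d··> s10
  s5 = ((0 + 0) | (0 + 0) | d.c.0)\{a} | a.0 ⊢ ··a··> s11, ··d··> s10
  s6 = ((0 + 0) | (0 + 0) | d.c.0)\{a} | (0 | 0) ⊢ ··d··> s12
  s7 = ((0 + 0) | (0 + 0) | c.0)\{a} | c.(0 | 0) ⊢ ··c··> s12, ··c··> s13
  s8 = ((0 + 0) | (0 + 0) | 0)\{a} | (b.c.(0 | 0) + a.d.a.0) ⊢ ··a··> s9, ··b··> s13
  s9 = ((0 + 0) | (0 + 0) | 0)\{a} | d.a.0 ⊢ ··d··> s14
  s10 = ((0 + 0) | (0 + 0) | c.0)\{a} | a.0 ⊢ ··a··> s15, ··c··> s14
  s11 = ((0 + 0) | (0 + 0) | d.c.0)\{a} | 0 ⊢ ··d··> s15
  s12 = ((0 + 0) | (0 + 0) | c.0)\{a} | (0 | 0) ⊢ ··c··> s16
  s13 = ((0 + 0) | (0 + 0) | 0)\{a} | c.(0 | 0) ⊢ ··c··> s16
  s14 = ((0 + 0) | (0 + 0) | 0)\{a} | a.0 ⊢ ··a··> s17
  s15 = ((0 + 0) | (0 + 0) | c.0)\{a} | 0 ⊢ ··c··> s17
  s16 = ((0 + 0) | (0 + 0) | 0)\{a} | (0 | 0) ⊢ (no moves)
  s17 = ((0 + 0) | (0 + 0) | 0)\{a} | 0 ⊢ (no moves)
Q's transition system — 18 states:
  t0 = ((0 + 0) | (0 + 0) | d.c.0)\{a} | (a.d.a.0 + b.c.(0 | 0)) ⊢ ··a··> t1, ··b··> t2, ··d··> t3
  t1 = ((0 + 0) | (0 + 0) | d.c.0)\{a} | d.a.0 ⊢ ··d··> t4, ··d··> t5
  t2 = ((0 + 0) | (0 + 0) | d.c.0)\{a} | c.(0 | 0) ⊢ ··c··> t6, ··d··> t7
  t3 = ((0 + 0) | (0 + 0) | c.0)\{a} | (a.d.a.0 + b.c.(0 | 0)) ⊢ ··a··> t4, ··b··> t7, ··c··> t8
  t4 = ((0 + 0) | (0 + 0) | c.0)\{a} | d.a.0 ⊢ ··c··> t9, ··d··> t10
  t5 = ((0 + 0) | (0 + 0) | d.c.0)\{a} | a.0 ⊢ ··a··> t11, ··d··> t10
  t6 = ((0 + 0) | (0 + 0) | d.c.0)\{a} | (0 | 0) ⊢ ··d··> t12
  t7 = ((0 + 0) | (0 + 0) | c.0)\{a} | c.(0 | 0) ⊢ ··c··> t12, ··c··> t13
  t8 = ((0 + 0) | (0 + 0) | 0)\{a} | (a.d.a.0 + b.c.(0 | 0)) ⊢ ··a··> t9, ··b··> t13
  t9 = ((0 + 0) | (0 + 0) | 0)\{a} | d.a.0 ⊢ ··d··> t14
  t10 = ((0 + 0) | (0 + 0) | c.0)\{a} | a.0 ⊢ ··a··> t15, ··c··> t14
  t11 = ((0 + 0) | (0 + 0) | d.c.0)\{a} | 0 ⊢ ··d··> t15
  t12 = ((0 + 0) | (0 + 0) | c.0)\{a} | (0 | 0) ⊢ ··c··> t16
  t13 = ((0 + 0) | (0 + 0) | 0)\{a} | c.(0 | 0) ⊢ ··c··> t16
  t14 = ((0 + 0) | (0 + 0) | 0)\{a} | a.0 ⊢ ··a··> t17
  t15 = ((0 + 0) | (0 + 0) | c.0)\{a} | 0 ⊢ ··c··> t17
  t16 = ((0 + 0) | (0 + 0) | 0)\{a} | (0 | 0) ⊢ (no moves)
  t17 = ((0 + 0) | (0 + 0) | 0)\{a} | 0 ⊢ (no moves)
Partition-refinement fixed point:
  B0 = {s0, t0}
  B1 = {s1, t1}
  B2 = {s5, t5}
  B3 = {s11, s6, t11, t6}
  B4 = {s12, s13, s15, t12, t13, t15}
  B5 = {s16, s17, t16, t17}
  B6 = {s10, t10}
  B7 = {s14, t14}
  B8 = {s4, t4}
  B9 = {s9, t9}
  B10 = {s3, t3}
  B11 = {s7, t7}
  B12 = {s8, t8}
  B13 = {s2, t2}
s0 ∈ B0, t0 ∈ B0 → same block

bisimilar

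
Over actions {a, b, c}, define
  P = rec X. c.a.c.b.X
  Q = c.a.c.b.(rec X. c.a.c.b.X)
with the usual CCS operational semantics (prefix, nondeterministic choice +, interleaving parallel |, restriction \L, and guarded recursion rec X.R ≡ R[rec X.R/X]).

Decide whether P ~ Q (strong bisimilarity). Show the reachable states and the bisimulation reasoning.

P ~ Q

LTS(P): 4 reachable states
  p0 = rec X. c.a.c.b.X → —c→ p1
  p1 = a.c.b.(rec X. c.a.c.b.X) → —a→ p2
  p2 = c.b.(rec X. c.a.c.b.X) → —c→ p3
  p3 = b.(rec X. c.a.c.b.X) → —b→ p0
LTS(Q): 5 reachable states
  q0 = c.a.c.b.(rec X. c.a.c.b.X) → —c→ q1
  q1 = a.c.b.(rec X. c.a.c.b.X) → —a→ q2
  q2 = c.b.(rec X. c.a.c.b.X) → —c→ q3
  q3 = b.(rec X. c.a.c.b.X) → —b→ q4
  q4 = rec X. c.a.c.b.X → —c→ q1
Partition-refinement fixed point:
  B0 = {p0, q0, q4}
  B1 = {p1, q1}
  B2 = {p2, q2}
  B3 = {p3, q3}
p0 ∈ B0, q0 ∈ B0 → same block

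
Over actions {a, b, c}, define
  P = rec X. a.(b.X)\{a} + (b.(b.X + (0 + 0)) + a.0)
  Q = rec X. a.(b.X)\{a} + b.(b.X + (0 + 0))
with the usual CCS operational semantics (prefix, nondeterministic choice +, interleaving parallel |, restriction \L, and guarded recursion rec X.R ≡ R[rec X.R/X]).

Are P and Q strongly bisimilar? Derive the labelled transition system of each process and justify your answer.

not bisimilar

LTS(P): 6 reachable states
  s0 = rec X. a.(b.X)\{a} + (b.(b.X + (0 + 0)) + a.0) ⊢ =a=> s1, =a=> s2, =b=> s3
  s1 = (b.(rec X. a.(b.X)\{a} + (b.(b.X + (0 + 0)) + a.0)))\{a} ⊢ =b=> s4
  s2 = 0 ⊢ stopped
  s3 = b.(rec X. a.(b.X)\{a} + (b.(b.X + (0 + 0)) + a.0)) + (0 + 0) ⊢ =b=> s0
  s4 = (rec X. a.(b.X)\{a} + (b.(b.X + (0 + 0)) + a.0))\{a} ⊢ =b=> s5
  s5 = (b.(rec X. a.(b.X)\{a} + (b.(b.X + (0 + 0)) + a.0)) + (0 + 0))\{a} ⊢ =b=> s4
LTS(Q): 5 reachable states
  t0 = rec X. a.(b.X)\{a} + b.(b.X + (0 + 0)) ⊢ =a=> t1, =b=> t2
  t1 = (b.(rec X. a.(b.X)\{a} + b.(b.X + (0 + 0))))\{a} ⊢ =b=> t3
  t2 = b.(rec X. a.(b.X)\{a} + b.(b.X + (0 + 0))) + (0 + 0) ⊢ =b=> t0
  t3 = (rec X. a.(b.X)\{a} + b.(b.X + (0 + 0)))\{a} ⊢ =b=> t4
  t4 = (b.(rec X. a.(b.X)\{a} + b.(b.X + (0 + 0))) + (0 + 0))\{a} ⊢ =b=> t3
Bisimilarity quotient blocks:
  B0 = {s0}
  B1 = {s2}
  B2 = {s1, s4, s5, t1, t3, t4}
  B3 = {s3}
  B4 = {t0}
  B5 = {t2}
s0 ∈ B0, t0 ∈ B4 → different blocks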